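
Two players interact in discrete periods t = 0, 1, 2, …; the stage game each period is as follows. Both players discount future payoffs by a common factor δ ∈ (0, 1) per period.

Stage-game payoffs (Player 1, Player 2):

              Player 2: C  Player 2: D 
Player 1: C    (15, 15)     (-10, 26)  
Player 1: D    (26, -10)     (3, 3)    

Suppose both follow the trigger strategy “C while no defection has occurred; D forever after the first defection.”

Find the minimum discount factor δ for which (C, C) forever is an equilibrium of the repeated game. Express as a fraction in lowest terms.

11/23

Under grim trigger the critical discount factor is (T−C)/(T−P) with T = 26, C = 15, P = 3.
δ* = (26−15)/(26−3) = 11/23.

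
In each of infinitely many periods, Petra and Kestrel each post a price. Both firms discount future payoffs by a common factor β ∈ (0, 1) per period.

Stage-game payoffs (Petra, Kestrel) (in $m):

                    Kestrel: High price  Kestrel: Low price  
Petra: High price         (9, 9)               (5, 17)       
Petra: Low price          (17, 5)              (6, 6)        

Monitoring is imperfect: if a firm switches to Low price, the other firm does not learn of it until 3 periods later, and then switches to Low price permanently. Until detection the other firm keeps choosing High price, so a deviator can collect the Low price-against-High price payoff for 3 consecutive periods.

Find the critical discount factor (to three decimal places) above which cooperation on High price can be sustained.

0.899

A deviator earns 17 for 3 periods, then 6 forever; cooperating earns 9 forever. Multiplying the IC by (1−β):
9 ≥ 17(1−β^3) + 6β^3, so 11·β^3 ≥ 8 and β^3 ≥ 8/11.
β ≥ (8/11)^(1/3) ≈ 0.899.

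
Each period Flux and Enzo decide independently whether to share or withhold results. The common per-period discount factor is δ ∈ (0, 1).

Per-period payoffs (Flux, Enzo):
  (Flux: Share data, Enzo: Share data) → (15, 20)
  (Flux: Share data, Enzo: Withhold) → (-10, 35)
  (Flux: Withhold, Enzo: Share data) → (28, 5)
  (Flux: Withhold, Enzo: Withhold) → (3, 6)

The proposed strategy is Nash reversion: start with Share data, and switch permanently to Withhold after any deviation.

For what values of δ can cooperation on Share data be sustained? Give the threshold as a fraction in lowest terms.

13/25

Flux's threshold: (28−15)/(28−3) = 13/25.
Enzo's threshold: (35−20)/(35−6) = 15/29.
13/25 > 15/29, so Flux binds and δ* = 13/25.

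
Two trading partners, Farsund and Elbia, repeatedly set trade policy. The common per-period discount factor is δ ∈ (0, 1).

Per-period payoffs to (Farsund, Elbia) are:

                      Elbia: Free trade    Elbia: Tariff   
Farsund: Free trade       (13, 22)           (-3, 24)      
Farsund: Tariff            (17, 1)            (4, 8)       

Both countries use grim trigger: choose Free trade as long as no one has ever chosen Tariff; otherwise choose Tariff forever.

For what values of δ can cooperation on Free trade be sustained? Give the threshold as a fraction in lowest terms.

For Farsund: deviation gain 17−13 = 4, per-period punishment loss 13−4 = 9. IC gives δ ≥ 4/13.
For Elbia: gain 2, loss 14 per period, so δ ≥ 2/16 = 1/8.
The tighter constraint is Farsund's, so cooperation needs δ ≥ 4/13.

4/13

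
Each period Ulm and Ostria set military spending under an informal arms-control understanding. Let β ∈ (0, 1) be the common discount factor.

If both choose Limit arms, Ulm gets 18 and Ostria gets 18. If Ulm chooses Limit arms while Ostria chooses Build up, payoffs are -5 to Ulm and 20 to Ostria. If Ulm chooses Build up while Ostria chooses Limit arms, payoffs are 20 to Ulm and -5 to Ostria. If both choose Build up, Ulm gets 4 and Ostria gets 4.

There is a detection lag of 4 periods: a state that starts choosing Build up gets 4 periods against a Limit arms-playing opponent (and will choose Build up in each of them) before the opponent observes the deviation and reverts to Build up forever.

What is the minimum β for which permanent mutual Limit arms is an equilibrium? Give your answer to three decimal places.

Deviating for the 4 undetected periods gains 20−18 = 2 per period over cooperation, then loses 18−4 = 14 per period forever once punishment starts.
Gain: 2(1 + β + … + β^3); loss: 14·β^4/(1−β).
No profitable deviation ⇔ 2(1−β^4) ≤ 14·β^4, i.e. β^4 ≥ 2/(2+14) = 1/8.
Hence β ≥ (1/8)^(1/4) ≈ 0.595.

0.595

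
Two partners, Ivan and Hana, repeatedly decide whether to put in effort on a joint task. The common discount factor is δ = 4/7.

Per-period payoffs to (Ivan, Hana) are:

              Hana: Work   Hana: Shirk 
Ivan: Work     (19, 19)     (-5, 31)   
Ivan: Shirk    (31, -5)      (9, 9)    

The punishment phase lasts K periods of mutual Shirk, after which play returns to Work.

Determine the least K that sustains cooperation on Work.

5

Need Σ_{k=1}^{K} δ^k ≥ (31−19)/(19−9) = 1.2000 at δ = 4/7.
At K = 4 the sum is 1.1912 < 1.2000; at K = 5 it is 1.2521 ≥ 1.2000.
So the minimum punishment length is K = 5.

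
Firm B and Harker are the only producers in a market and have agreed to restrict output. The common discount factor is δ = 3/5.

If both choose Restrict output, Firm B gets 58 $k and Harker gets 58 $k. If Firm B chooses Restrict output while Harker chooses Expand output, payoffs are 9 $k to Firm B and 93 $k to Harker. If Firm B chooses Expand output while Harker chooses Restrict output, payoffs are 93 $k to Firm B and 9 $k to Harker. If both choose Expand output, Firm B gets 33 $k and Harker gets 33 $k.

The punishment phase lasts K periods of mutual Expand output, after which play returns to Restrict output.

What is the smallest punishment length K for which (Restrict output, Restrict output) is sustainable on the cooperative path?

No profitable deviation requires (58−33)(δ+…+δ^K) ≥ 93−58, i.e. δ+…+δ^K ≥ 7/5 ≈ 1.4000.
With δ = 3/5, the partial sums are K=1: 0.6000, K=2: 0.9600, K=3: 1.1760, K=4: 1.3056, K=5: 1.3834, K=6: 1.4300.
K = 6 is the first length at which the sum reaches 1.4000.

6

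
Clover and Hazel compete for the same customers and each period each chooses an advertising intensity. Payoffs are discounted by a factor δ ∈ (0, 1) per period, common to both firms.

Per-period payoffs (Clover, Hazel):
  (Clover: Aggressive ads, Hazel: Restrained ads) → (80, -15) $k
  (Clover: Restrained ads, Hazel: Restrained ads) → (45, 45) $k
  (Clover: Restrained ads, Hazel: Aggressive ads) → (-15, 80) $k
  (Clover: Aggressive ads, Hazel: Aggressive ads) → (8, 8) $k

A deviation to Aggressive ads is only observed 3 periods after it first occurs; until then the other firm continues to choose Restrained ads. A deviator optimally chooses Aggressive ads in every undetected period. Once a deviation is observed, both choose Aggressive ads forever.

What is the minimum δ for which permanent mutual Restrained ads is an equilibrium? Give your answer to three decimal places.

Deviating for the 3 undetected periods gains 80−45 = 35 per period over cooperation, then loses 45−8 = 37 per period forever once punishment starts.
Gain: 35(1 + δ + … + δ^2); loss: 37·δ^3/(1−δ).
No profitable deviation ⇔ 35(1−δ^3) ≤ 37·δ^3, i.e. δ^3 ≥ 35/(35+37) = 35/72.
Hence δ ≥ (35/72)^(1/3) ≈ 0.786.

0.786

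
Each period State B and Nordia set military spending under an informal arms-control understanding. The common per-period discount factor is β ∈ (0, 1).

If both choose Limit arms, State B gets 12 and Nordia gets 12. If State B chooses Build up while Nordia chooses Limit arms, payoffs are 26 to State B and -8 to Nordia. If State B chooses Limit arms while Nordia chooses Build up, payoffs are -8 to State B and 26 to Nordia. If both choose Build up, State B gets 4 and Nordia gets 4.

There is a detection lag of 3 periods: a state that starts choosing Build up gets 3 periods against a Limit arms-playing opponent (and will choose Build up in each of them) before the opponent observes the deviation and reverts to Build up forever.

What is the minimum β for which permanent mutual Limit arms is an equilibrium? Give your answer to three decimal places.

0.860

Deviating for the 3 undetected periods gains 26−12 = 14 per period over cooperation, then loses 12−4 = 8 per period forever once punishment starts.
Gain: 14(1 + β + … + β^2); loss: 8·β^3/(1−β).
No profitable deviation ⇔ 14(1−β^3) ≤ 8·β^3, i.e. β^3 ≥ 14/(14+8) = 7/11.
Hence β ≥ (7/11)^(1/3) ≈ 0.860.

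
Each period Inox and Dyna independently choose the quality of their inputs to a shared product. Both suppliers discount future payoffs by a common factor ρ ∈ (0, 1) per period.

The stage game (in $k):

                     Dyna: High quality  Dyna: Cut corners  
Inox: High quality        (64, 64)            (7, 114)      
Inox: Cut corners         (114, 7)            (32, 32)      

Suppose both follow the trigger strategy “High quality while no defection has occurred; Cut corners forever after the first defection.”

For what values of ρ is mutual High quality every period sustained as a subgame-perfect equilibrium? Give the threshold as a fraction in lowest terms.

25/41

Cooperation forever yields 64 each period: 64/(1−ρ).
Deviating yields 114 once, then 32 forever: 114 + 32ρ/(1−ρ).
No profitable deviation requires 64/(1−ρ) ≥ 114 + 32ρ/(1−ρ).
Multiplying by (1−ρ): 64 ≥ 114(1−ρ) + 32ρ = 114 − 82ρ.
So 82ρ ≥ 50, i.e. ρ ≥ 50/82 = 25/41.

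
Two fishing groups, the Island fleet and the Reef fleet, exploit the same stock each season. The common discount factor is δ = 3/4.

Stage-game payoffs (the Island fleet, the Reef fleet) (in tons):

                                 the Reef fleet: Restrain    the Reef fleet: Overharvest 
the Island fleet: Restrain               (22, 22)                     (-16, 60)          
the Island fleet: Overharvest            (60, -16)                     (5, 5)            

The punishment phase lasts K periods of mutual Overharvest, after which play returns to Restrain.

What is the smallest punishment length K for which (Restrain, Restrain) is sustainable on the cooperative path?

IC: δ(1−δ^K)/(1−δ) ≥ (60−22)/(22−5) = 38/17.
With δ = 3/4: need 1 − δ^K ≥ 38/17·(1−3/4)/(3/4), i.e. δ^K ≤ 0.2549.
Since (3/4)^4 = 0.3164 and (3/4)^5 = 0.2373, the smallest such K is 5.

5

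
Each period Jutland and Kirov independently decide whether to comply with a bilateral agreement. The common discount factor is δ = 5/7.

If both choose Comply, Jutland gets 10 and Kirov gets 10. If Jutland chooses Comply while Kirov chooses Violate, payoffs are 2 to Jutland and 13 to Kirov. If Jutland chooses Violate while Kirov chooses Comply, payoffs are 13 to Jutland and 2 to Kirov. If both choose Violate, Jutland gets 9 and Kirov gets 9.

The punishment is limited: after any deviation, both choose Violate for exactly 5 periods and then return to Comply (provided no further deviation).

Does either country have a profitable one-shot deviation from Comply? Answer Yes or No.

A one-shot deviation gives 13 now, then 9 for 5 periods, then back to 10.
Gain from deviating: (13−10) today; loss: (10−9) in each of the next 5 periods.
No-deviation condition: (10−9)(δ+…+δ^5) ≥ 13−10, i.e. δ+…+δ^5 ≥ 3.
At δ = 5/7: δ+…+δ^5 = 2.0352 < 3.0000.
So cooperation is not sustainable.

Yes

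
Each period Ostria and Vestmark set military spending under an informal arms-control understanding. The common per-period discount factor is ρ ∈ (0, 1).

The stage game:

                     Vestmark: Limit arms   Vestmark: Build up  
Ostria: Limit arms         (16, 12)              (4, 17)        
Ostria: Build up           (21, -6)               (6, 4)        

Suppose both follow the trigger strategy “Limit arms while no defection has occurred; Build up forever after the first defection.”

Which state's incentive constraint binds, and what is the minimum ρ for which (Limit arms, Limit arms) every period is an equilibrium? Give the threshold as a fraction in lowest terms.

Vestmark; ρ ≥ 5/13

Ostria's threshold: (21−16)/(21−6) = 1/3.
Vestmark's threshold: (17−12)/(17−4) = 5/13.
1/3 < 5/13, so Vestmark binds and ρ* = 5/13.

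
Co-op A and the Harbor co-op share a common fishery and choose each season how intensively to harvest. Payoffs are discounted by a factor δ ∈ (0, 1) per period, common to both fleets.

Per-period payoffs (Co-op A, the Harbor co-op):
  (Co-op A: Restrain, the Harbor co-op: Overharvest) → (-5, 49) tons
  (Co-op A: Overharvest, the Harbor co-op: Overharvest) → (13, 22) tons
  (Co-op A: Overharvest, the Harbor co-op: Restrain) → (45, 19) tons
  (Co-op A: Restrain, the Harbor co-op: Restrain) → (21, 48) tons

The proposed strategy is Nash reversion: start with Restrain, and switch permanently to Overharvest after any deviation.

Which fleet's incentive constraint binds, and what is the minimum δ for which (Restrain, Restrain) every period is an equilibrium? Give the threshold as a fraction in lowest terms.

For Co-op A: deviation gain 45−21 = 24, per-period punishment loss 21−13 = 8. IC gives δ ≥ 24/32 = 3/4.
For the Harbor co-op: gain 1, loss 26 per period, so δ ≥ 1/27.
The tighter constraint is Co-op A's, so cooperation needs δ ≥ 3/4.

Co-op A; δ ≥ 3/4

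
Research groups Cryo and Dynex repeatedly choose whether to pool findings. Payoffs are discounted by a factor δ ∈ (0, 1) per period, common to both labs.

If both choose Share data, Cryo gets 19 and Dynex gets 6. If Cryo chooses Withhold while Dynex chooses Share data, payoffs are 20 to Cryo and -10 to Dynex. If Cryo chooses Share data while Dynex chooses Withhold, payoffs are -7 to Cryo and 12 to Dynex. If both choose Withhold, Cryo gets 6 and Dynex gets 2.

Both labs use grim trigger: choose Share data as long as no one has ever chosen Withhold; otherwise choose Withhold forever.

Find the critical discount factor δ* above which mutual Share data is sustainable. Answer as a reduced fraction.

3/5

For Cryo: deviation gain 20−19 = 1, per-period punishment loss 19−6 = 13. IC gives δ ≥ 1/14.
For Dynex: gain 6, loss 4 per period, so δ ≥ 6/10 = 3/5.
The tighter constraint is Dynex's, so cooperation needs δ ≥ 3/5.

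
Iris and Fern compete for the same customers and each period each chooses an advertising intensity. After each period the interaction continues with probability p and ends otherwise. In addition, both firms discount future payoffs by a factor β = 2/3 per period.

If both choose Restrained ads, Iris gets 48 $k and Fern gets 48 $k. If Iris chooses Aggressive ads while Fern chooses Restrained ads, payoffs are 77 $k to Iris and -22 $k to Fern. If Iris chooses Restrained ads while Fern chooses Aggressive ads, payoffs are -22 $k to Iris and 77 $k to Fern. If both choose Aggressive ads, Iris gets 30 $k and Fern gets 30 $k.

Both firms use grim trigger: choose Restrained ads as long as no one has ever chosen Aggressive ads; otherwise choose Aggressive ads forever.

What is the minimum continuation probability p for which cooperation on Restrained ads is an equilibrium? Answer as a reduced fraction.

Expected continuation weight on next period's payoff is β·p = 2/3·p, which plays the role of the discount factor.
Cooperation requires 2/3·p ≥ (77−48)/(77−30) = 29/47, hence p ≥ 87/94.

87/94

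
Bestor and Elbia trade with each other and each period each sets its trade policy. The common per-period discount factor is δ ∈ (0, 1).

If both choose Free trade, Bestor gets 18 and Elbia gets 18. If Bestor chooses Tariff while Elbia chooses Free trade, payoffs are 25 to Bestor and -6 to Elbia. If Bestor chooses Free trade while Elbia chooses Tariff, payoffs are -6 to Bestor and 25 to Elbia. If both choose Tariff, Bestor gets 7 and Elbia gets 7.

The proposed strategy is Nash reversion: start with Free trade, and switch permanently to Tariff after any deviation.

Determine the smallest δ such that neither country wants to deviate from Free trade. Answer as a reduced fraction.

7/18

One-period gain from deviating is 25 − 18 = 7. The loss is 18 − 7 = 11 in every subsequent period, with present value 11·δ/(1−δ).
Deviation is unprofitable when 11·δ/(1−δ) ≥ 7, i.e. δ/(1−δ) ≥ 7/11.
Equivalently δ ≥ 7/(7+11) = 7/18.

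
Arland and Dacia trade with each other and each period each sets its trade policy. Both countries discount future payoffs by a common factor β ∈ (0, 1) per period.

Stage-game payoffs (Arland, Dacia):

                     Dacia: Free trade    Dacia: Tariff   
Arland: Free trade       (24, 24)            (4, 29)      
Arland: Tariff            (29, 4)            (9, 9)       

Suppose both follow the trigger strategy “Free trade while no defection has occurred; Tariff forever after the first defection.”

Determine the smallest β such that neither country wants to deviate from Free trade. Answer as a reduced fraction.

1/4

24/(1−β) ≥ 29 + 9β/(1−β)
24 ≥ 29 − 20β
β ≥ 5/20 = 1/4.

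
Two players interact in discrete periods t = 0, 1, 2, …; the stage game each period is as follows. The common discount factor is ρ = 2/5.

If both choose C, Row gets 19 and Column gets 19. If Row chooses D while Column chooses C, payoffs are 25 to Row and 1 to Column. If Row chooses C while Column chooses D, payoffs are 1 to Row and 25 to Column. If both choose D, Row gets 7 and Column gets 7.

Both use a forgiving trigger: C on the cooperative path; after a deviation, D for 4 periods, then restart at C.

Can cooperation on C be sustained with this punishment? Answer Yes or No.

Yes

A one-shot deviation gives 25 now, then 7 for 4 periods, then back to 19.
Gain from deviating: (25−19) today; loss: (19−7) in each of the next 4 periods.
No-deviation condition: (19−7)(ρ+…+ρ^4) ≥ 25−19, i.e. ρ+…+ρ^4 ≥ 1/2.
At ρ = 2/5: ρ+…+ρ^4 = 0.6496 ≥ 0.5000.
So cooperation is sustainable.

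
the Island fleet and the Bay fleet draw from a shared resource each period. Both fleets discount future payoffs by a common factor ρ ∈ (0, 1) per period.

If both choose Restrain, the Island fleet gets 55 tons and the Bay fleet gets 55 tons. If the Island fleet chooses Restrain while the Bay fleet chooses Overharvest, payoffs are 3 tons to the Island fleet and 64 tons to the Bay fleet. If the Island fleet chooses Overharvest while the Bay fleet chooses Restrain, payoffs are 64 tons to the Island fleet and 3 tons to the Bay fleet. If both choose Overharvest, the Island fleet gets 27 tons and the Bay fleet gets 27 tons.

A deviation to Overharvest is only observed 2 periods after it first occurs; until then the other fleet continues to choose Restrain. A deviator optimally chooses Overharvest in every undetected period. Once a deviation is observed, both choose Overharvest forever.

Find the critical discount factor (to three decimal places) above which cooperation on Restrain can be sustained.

0.493

A deviator earns 64 for 2 periods, then 27 forever; cooperating earns 55 forever. Multiplying the IC by (1−ρ):
55 ≥ 64(1−ρ^2) + 27ρ^2, so 37·ρ^2 ≥ 9 and ρ^2 ≥ 9/37.
ρ ≥ (9/37)^(1/2) ≈ 0.493.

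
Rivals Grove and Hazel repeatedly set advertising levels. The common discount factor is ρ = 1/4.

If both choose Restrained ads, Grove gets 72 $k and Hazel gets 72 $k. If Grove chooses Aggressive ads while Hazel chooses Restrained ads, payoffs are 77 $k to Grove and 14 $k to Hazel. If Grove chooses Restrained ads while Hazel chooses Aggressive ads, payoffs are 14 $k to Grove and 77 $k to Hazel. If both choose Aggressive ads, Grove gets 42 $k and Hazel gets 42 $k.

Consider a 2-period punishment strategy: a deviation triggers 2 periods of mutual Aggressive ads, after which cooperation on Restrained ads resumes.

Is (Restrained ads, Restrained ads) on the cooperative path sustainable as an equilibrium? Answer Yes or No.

Yes

Comparing payoff streams over the 3 periods until play realigns: cooperate → 72(1+ρ+…+ρ^2); deviate → 77 + 42(ρ+…+ρ^2).
Cooperation is sustained iff (72−42)(ρ+…+ρ^2) ≥ 77−72.
ρ+…+ρ^2 = 1/4·(1−(1/4)^2)/(1−1/4) = 0.3125, and (77−72)/(72−42) = 0.1667.
0.3125 ≥ 0.1667, so cooperation is sustainable.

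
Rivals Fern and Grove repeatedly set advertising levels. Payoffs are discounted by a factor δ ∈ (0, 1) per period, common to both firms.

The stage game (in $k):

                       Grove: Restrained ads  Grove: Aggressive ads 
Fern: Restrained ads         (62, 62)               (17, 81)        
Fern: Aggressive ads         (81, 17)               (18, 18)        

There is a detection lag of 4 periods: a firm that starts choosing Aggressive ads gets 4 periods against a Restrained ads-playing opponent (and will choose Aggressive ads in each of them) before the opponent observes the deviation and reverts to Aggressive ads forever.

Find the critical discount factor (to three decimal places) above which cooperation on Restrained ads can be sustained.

0.741

Deviating for the 4 undetected periods gains 81−62 = 19 per period over cooperation, then loses 62−18 = 44 per period forever once punishment starts.
Gain: 19(1 + δ + … + δ^3); loss: 44·δ^4/(1−δ).
No profitable deviation ⇔ 19(1−δ^4) ≤ 44·δ^4, i.e. δ^4 ≥ 19/(19+44) = 19/63.
Hence δ ≥ (19/63)^(1/4) ≈ 0.741.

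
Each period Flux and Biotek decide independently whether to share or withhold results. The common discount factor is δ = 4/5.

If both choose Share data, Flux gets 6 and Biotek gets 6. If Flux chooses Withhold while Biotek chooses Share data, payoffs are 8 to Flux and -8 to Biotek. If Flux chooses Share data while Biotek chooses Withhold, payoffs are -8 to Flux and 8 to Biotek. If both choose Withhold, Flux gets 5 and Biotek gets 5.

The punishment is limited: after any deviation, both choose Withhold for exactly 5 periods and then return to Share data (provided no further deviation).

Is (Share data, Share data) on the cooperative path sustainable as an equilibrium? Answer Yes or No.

A one-shot deviation gives 8 now, then 5 for 5 periods, then back to 6.
Gain from deviating: (8−6) today; loss: (6−5) in each of the next 5 periods.
No-deviation condition: (6−5)(δ+…+δ^5) ≥ 8−6, i.e. δ+…+δ^5 ≥ 2.
At δ = 4/5: δ+…+δ^5 = 2.6893 ≥ 2.0000.
So cooperation is sustainable.

Yes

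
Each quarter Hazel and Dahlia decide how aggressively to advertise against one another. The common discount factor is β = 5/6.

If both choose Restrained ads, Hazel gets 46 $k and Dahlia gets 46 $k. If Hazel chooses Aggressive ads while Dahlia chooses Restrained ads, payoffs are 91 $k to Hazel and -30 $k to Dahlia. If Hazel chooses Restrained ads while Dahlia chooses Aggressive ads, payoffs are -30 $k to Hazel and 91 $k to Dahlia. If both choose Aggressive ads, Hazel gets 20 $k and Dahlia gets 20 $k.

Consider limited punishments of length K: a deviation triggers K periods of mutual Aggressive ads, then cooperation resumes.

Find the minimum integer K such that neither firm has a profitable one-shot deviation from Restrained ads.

No profitable deviation requires (46−20)(β+…+β^K) ≥ 91−46, i.e. β+…+β^K ≥ 45/26 ≈ 1.7308.
With β = 5/6, the partial sums are K=1: 0.8333, K=2: 1.5278, K=3: 2.1065.
K = 3 is the first length at which the sum reaches 1.7308.

3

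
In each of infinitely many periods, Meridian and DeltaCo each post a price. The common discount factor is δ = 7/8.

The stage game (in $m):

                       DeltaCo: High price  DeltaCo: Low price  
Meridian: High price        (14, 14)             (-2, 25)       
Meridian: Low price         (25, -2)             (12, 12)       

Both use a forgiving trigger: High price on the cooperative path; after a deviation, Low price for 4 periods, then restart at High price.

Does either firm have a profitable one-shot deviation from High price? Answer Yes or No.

IC: δ+…+δ^4 ≥ (25−14)/(14−12) = 11/2.
At δ = 7/8: partial sum = 2.8967 < 5.5000. Cooperation not sustainable.

Yes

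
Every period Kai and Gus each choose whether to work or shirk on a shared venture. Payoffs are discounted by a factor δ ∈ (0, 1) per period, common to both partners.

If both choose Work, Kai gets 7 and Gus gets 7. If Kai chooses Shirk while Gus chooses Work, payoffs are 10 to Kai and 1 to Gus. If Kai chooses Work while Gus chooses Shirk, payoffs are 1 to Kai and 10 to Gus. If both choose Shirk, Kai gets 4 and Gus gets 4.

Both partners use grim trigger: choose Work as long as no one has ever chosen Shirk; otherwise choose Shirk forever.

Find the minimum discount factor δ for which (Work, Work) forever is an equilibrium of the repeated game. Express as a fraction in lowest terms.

1/2

One-period gain from deviating is 10 − 7 = 3. The loss is 7 − 4 = 3 in every subsequent period, with present value 3·δ/(1−δ).
Deviation is unprofitable when 3·δ/(1−δ) ≥ 3, i.e. δ/(1−δ) ≥ 1.
Equivalently δ ≥ 3/(3+3) = 1/2.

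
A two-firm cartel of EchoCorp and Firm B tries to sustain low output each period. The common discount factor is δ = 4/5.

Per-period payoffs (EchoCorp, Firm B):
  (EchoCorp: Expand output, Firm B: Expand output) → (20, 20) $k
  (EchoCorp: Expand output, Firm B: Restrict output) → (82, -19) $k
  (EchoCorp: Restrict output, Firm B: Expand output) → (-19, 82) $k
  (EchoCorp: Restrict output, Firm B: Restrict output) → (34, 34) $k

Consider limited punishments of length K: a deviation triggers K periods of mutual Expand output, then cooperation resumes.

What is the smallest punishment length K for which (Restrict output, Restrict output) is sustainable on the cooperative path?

9

IC: δ(1−δ^K)/(1−δ) ≥ (82−34)/(34−20) = 24/7.
With δ = 4/5: need 1 − δ^K ≥ 24/7·(1−4/5)/(4/5), i.e. δ^K ≤ 0.1429.
Since (4/5)^8 = 0.1678 and (4/5)^9 = 0.1342, the smallest such K is 9.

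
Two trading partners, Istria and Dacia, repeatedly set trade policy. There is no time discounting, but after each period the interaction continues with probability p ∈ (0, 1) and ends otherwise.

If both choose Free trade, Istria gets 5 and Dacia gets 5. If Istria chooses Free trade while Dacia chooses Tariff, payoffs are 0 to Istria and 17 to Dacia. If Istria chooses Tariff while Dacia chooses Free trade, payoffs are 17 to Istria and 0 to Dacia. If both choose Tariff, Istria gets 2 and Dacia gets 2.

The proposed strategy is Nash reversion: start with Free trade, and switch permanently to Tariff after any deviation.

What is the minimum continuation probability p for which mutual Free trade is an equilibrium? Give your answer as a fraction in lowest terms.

4/5

Expected cooperation value is 5 + p·5 + p²·5 + … = 5/(1−p); deviation gives 17 + p·2/(1−p).
5 ≥ 17(1−p) + 2p ⇒ 15p ≥ 12 ⇒ p ≥ 12/15 = 4/5.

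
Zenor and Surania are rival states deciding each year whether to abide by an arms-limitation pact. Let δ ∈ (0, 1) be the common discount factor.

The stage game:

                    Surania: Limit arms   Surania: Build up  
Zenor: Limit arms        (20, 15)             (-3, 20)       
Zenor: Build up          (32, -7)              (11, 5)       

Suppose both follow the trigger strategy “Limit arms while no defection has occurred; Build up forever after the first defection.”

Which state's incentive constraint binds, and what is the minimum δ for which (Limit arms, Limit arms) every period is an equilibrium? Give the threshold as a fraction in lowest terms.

Zenor; δ ≥ 4/7

Zenor's threshold: (32−20)/(32−11) = 4/7.
Surania's threshold: (20−15)/(20−5) = 1/3.
4/7 > 1/3, so Zenor binds and δ* = 4/7.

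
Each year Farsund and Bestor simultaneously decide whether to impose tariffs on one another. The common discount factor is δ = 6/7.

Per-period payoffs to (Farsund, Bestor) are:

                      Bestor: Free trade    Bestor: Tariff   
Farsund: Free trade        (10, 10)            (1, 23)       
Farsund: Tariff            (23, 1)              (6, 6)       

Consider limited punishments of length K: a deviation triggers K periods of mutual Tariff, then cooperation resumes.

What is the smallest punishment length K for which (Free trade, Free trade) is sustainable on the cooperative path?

Need Σ_{k=1}^{K} δ^k ≥ (23−10)/(10−6) = 3.2500 at δ = 6/7.
At K = 5 the sum is 3.2240 < 3.2500; at K = 6 it is 3.6206 ≥ 3.2500.
So the minimum punishment length is K = 6.

6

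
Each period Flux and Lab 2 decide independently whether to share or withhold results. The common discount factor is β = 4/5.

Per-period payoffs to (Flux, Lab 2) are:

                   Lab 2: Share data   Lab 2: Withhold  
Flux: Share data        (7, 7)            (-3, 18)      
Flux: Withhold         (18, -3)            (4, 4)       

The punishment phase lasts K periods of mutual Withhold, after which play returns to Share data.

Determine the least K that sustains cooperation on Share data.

12

No profitable deviation requires (7−4)(β+…+β^K) ≥ 18−7, i.e. β+…+β^K ≥ 11/3 ≈ 3.6667.
With β = 4/5, the partial sums are K=1: 0.8000, K=2: 1.4400, …, K=10: 3.5705, K=11: 3.6564, K=12: 3.7251.
K = 12 is the first length at which the sum reaches 3.6667.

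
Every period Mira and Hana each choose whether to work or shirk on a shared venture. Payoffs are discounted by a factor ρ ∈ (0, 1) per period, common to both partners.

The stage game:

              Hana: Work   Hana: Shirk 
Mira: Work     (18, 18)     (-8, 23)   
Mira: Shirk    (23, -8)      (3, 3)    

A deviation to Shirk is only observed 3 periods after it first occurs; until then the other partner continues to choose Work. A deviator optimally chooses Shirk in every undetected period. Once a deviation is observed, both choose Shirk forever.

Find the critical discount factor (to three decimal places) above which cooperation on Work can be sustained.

0.630

Deviating for the 3 undetected periods gains 23−18 = 5 per period over cooperation, then loses 18−3 = 15 per period forever once punishment starts.
Gain: 5(1 + ρ + … + ρ^2); loss: 15·ρ^3/(1−ρ).
No profitable deviation ⇔ 5(1−ρ^3) ≤ 15·ρ^3, i.e. ρ^3 ≥ 5/(5+15) = 1/4.
Hence ρ ≥ (1/4)^(1/3) ≈ 0.630.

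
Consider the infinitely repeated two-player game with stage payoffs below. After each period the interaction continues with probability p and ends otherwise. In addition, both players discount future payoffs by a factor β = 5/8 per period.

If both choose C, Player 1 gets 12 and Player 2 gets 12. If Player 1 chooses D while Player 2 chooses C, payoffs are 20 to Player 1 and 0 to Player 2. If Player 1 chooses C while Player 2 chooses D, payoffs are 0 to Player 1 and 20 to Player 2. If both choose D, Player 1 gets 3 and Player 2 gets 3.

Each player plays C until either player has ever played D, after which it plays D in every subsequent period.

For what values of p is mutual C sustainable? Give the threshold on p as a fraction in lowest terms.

Expected continuation weight on next period's payoff is β·p = 5/8·p, which plays the role of the discount factor.
Cooperation requires 5/8·p ≥ (20−12)/(20−3) = 8/17, hence p ≥ 64/85.

64/85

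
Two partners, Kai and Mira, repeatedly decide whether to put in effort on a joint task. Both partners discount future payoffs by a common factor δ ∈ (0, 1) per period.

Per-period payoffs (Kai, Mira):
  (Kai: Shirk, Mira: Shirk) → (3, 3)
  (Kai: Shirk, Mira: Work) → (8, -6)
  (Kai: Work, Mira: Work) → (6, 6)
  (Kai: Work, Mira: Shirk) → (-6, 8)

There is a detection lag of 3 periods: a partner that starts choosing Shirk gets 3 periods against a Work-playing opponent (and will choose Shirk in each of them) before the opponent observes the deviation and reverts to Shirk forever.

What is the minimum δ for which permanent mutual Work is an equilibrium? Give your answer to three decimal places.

A deviator earns 8 for 3 periods, then 3 forever; cooperating earns 6 forever. Multiplying the IC by (1−δ):
6 ≥ 8(1−δ^3) + 3δ^3, so 5·δ^3 ≥ 2 and δ^3 ≥ 2/5.
δ ≥ (2/5)^(1/3) ≈ 0.737.

0.737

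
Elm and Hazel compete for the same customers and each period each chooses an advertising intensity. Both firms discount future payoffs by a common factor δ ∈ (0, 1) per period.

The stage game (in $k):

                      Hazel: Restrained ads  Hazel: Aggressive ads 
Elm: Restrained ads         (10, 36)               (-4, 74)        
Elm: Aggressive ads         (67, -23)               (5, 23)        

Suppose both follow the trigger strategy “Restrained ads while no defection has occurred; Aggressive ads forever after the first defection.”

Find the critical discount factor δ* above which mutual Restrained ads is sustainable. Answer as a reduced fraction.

57/62

For Elm: deviation gain 67−10 = 57, per-period punishment loss 10−5 = 5. IC gives δ ≥ 57/62.
For Hazel: gain 38, loss 13 per period, so δ ≥ 38/51.
The tighter constraint is Elm's, so cooperation needs δ ≥ 57/62.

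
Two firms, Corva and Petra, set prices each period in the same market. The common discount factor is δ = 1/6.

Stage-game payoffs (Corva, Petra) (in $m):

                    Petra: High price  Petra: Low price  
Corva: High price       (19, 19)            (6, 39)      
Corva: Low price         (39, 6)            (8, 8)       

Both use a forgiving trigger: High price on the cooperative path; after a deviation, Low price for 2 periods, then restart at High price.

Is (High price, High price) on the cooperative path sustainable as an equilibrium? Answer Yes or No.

Comparing payoff streams over the 3 periods until play realigns: cooperate → 19(1+δ+…+δ^2); deviate → 39 + 8(δ+…+δ^2).
Cooperation is sustained iff (19−8)(δ+…+δ^2) ≥ 39−19.
δ+…+δ^2 = 1/6·(1−(1/6)^2)/(1−1/6) = 0.1944, and (39−19)/(19−8) = 1.8182.
0.1944 < 1.8182, so cooperation is not sustainable.

No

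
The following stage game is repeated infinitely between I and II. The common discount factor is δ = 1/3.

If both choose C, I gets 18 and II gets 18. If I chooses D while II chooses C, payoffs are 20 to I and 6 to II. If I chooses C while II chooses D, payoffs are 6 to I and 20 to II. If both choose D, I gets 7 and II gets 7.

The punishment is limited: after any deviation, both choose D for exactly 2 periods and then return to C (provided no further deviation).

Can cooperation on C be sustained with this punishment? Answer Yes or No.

A one-shot deviation gives 20 now, then 7 for 2 periods, then back to 18.
Gain from deviating: (20−18) today; loss: (18−7) in each of the next 2 periods.
No-deviation condition: (18−7)(δ+…+δ^2) ≥ 20−18, i.e. δ+…+δ^2 ≥ 2/11.
At δ = 1/3: δ+…+δ^2 = 0.4444 ≥ 0.1818.
So cooperation is sustainable.

Yes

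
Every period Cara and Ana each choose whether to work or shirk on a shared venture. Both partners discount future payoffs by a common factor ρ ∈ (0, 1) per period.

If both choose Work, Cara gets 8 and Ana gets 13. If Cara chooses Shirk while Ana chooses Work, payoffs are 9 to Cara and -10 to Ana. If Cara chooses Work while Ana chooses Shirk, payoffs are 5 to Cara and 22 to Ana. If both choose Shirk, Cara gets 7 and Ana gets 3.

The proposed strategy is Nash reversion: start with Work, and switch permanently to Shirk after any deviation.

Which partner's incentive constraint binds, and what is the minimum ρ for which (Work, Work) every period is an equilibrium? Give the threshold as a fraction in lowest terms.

Cara's threshold: (9−8)/(9−7) = 1/2.
Ana's threshold: (22−13)/(22−3) = 9/19.
1/2 > 9/19, so Cara binds and ρ* = 1/2.

Cara; ρ ≥ 1/2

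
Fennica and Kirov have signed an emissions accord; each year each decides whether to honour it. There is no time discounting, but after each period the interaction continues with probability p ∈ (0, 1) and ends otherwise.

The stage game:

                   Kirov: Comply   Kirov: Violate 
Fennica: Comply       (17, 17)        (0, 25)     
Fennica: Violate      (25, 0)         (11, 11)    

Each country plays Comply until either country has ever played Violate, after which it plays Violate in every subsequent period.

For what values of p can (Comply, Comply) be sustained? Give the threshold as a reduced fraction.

With no time discounting, the continuation probability p plays the role of the discount factor.
Grim-trigger IC: 17/(1−p) ≥ 25 + 11p/(1−p) ⇒ p ≥ (25−17)/(25−11) = 4/7.

4/7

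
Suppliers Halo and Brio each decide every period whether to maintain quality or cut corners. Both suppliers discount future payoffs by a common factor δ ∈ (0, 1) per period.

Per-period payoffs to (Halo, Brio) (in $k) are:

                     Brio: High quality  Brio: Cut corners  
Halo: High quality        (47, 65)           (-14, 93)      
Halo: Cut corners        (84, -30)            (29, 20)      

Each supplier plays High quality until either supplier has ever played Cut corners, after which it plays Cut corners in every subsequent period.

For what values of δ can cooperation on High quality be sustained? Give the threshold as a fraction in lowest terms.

Halo's threshold: (84−47)/(84−29) = 37/55.
Brio's threshold: (93−65)/(93−20) = 28/73.
37/55 > 28/73, so Halo binds and δ* = 37/55.

37/55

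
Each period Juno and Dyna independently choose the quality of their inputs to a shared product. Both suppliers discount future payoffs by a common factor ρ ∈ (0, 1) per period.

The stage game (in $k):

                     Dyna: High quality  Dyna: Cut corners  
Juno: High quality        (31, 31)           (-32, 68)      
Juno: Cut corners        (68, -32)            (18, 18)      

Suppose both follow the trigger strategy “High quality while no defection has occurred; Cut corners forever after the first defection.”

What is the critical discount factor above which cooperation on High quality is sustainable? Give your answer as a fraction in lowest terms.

37/50

One-period gain from deviating is 68 − 31 = 37. The loss is 31 − 18 = 13 in every subsequent period, with present value 13·ρ/(1−ρ).
Deviation is unprofitable when 13·ρ/(1−ρ) ≥ 37, i.e. ρ/(1−ρ) ≥ 37/13.
Equivalently ρ ≥ 37/(37+13) = 37/50.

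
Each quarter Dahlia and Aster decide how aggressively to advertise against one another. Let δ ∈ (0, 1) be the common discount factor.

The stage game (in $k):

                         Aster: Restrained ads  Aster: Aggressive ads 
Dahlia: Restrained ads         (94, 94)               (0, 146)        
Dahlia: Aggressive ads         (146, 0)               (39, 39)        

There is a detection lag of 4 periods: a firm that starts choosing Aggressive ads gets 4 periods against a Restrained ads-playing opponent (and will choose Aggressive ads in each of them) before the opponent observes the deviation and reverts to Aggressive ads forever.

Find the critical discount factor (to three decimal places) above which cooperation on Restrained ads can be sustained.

0.835

A deviator earns 146 for 4 periods, then 39 forever; cooperating earns 94 forever. Multiplying the IC by (1−δ):
94 ≥ 146(1−δ^4) + 39δ^4, so 107·δ^4 ≥ 52 and δ^4 ≥ 52/107.
δ ≥ (52/107)^(1/4) ≈ 0.835.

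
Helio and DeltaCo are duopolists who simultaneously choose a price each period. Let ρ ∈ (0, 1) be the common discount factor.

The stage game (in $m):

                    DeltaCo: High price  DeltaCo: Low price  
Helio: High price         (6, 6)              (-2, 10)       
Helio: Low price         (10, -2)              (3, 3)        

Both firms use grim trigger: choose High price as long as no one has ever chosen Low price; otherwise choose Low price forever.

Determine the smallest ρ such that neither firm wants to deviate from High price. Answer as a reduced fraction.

4/7

One-period gain from deviating is 10 − 6 = 4. The loss is 6 − 3 = 3 in every subsequent period, with present value 3·ρ/(1−ρ).
Deviation is unprofitable when 3·ρ/(1−ρ) ≥ 4, i.e. ρ/(1−ρ) ≥ 4/3.
Equivalently ρ ≥ 4/(4+3) = 4/7.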